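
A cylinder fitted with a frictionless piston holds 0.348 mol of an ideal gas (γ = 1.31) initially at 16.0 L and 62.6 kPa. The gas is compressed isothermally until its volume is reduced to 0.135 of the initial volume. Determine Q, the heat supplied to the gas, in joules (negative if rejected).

T₁ = P₁V₁/(nR) = 62.6×16.0/(0.348×8.314) = 346 K.
Isothermal: T stays 346 K; PV = const ⇒ V₂ = 2.16 L, P₂ = 464 kPa.
ΔU = 0 (ideal gas, T constant).
W = nRT ln(V₂/V₁) = 0.348×8.314×346×ln(0.135) = -2010 J.
Q = ΔU + W = -2010 J.

-2010 J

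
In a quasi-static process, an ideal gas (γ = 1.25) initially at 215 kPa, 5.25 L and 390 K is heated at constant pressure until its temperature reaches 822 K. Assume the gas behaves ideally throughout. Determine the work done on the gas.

-1250 J

n = P₁V₁/(RT₁) = 215×5.25/(8.314×390) = 0.348 mol.
Isobaric: P stays 215 kPa; V/T = const ⇒ T₂ = 822 K, V₂ = 11.1 L.
W = PΔV = 215×(11.1−5.25) kPa·L = 1250 J.
Work done on the gas = −W_by = -1250 J.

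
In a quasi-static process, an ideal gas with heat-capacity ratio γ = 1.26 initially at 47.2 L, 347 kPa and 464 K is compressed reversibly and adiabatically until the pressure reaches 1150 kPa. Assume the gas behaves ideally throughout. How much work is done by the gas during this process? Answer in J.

-17700 J

n = P₁V₁/(RT₁) = 347×47.2/(8.314×464) = 4.25 mol.
Adiabatic: T₂/T₁ = (P₂/P₁)^((γ−1)/γ) ⇒ T₂ = 464×(3.31)^0.206 = 594 K; V₂ = 18.2 L.
ΔU = nCvΔT = 4.25×32.0×(594−464) = 17700 J.
Q = 0 for an adiabatic process, so W = −ΔU = -17700 J.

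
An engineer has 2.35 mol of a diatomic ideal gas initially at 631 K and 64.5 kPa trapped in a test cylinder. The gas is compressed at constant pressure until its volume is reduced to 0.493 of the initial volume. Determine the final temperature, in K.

311 K

V₁ = nRT₁/P₁ = 2.35×8.314×631/64.5 = 191 L.
Isobaric: P stays 64.5 kPa; V/T = const ⇒ T₂ = 311 K, V₂ = 94.2 L.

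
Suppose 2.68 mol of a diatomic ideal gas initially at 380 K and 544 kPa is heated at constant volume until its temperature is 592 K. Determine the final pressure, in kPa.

V₁ = nRT₁/P₁ = 2.68×8.314×380/544 = 15.6 L.
Isochoric: V stays 15.6 L; P/T = const ⇒ T₂ = 592 K, P₂ = 847 kPa.

847 kPa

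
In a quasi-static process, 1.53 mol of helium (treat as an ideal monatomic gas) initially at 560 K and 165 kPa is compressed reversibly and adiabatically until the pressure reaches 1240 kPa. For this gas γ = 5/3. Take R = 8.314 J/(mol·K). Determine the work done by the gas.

V₁ = nRT₁/P₁ = 1.53×8.314×560/165 = 43.2 L.
Adiabatic: T₂/T₁ = (P₂/P₁)^((γ−1)/γ) ⇒ T₂ = 560×(7.52)^0.400 = 1250 K; V₂ = 12.9 L.
ΔU = nCvΔT = 1.53×12.5×(1250−560) = 13300 J.
Q = 0 for an adiabatic process, so W = −ΔU = -13300 J.

-13300 J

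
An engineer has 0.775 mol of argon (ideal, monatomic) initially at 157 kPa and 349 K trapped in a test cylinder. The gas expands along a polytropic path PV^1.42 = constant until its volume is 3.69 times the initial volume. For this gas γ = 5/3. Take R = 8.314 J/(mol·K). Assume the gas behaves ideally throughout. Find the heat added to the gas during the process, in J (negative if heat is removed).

V₁ = nRT₁/P₁ = 0.775×8.314×349/157 = 14.3 L.
Polytropic n=1.42: T₂ = T₁(V₁/V₂)^(n−1) = 349×(0.271)^0.42 = 202 K; P₂ = P₁(V₁/V₂)^n = 24.6 kPa.
W = (P₁V₁−P₂V₂)/(n−1) = (157×14.3−24.6×52.9)/0.42 = 2260 J.
ΔU = nCvΔT = 0.775×12.5×(202−349) = -1420 J.
Q = ΔU + W = 836 J.

836 J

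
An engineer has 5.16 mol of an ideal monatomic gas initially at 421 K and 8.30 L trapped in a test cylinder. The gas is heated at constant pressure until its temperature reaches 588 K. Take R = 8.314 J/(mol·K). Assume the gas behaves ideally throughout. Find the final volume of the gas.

11.6 L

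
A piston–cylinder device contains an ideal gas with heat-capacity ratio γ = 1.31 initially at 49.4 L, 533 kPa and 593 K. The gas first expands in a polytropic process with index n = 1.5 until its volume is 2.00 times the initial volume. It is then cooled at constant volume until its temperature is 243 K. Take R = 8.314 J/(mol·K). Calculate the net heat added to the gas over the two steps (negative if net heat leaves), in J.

-34700 J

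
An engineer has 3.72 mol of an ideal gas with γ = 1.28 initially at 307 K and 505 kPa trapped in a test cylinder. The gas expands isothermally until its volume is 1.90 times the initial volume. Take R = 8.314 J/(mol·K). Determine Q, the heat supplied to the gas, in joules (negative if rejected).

V₁ = nRT₁/P₁ = 3.72×8.314×307/505 = 18.8 L.
Isothermal: T stays 307 K; PV = const ⇒ V₂ = 35.7 L, P₂ = 266 kPa.
ΔU = 0 (ideal gas, T constant).
W = nRT ln(V₂/V₁) = 3.72×8.314×307×ln(1.90) = 6090 J.
Q = ΔU + W = 6090 J.

6090 J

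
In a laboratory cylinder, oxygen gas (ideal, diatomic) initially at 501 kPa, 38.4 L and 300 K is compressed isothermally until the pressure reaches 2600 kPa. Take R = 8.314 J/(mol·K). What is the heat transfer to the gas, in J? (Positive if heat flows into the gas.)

n = P₁V₁/(RT₁) = 501×38.4/(8.314×300) = 7.71 mol.
Isothermal: T stays 300 K; PV = const ⇒ V₂ = 7.40 L, P₂ = 2600 kPa.
ΔU = 0 (ideal gas, T constant).
W = nRT ln(V₂/V₁) = 7.71×8.314×300×ln(0.193) = -31700 J.
Q = ΔU + W = -31700 J.

-31700 J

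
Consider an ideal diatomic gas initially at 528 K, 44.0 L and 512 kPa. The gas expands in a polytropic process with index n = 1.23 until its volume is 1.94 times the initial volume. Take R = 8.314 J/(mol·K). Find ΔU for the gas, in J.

-7960 J

n = P₁V₁/(RT₁) = 512×44.0/(8.314×528) = 5.13 mol.
Polytropic n=1.23: T₂ = T₁(V₁/V₂)^(n−1) = 528×(0.515)^0.23 = 453 K; P₂ = P₁(V₁/V₂)^n = 227 kPa.
For an ideal gas ΔU = nCvΔT with Cv = (5/2)R = 20.8 J/(mol·K).
ΔU = 5.13×20.8×(453−528) = -7960 J.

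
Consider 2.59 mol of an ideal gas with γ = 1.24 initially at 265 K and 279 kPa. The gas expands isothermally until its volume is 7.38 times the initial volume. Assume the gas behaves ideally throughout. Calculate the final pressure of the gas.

37.8 kPa

V₁ = nRT₁/P₁ = 2.59×8.314×265/279 = 20.5 L.
Isothermal: T stays 265 K; PV = const ⇒ V₂ = 151 L, P₂ = 37.8 kPa.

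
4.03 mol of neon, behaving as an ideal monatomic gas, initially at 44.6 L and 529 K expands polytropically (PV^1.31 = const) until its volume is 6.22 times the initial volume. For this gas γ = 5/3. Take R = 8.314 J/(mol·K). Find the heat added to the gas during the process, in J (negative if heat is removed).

13200 J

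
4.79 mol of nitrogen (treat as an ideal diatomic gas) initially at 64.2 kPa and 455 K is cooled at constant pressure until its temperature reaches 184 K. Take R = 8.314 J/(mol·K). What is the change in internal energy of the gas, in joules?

-27000 J

V₁ = nRT₁/P₁ = 4.79×8.314×455/64.2 = 282 L.
Isobaric: P stays 64.2 kPa; V/T = const ⇒ T₂ = 184 K, V₂ = 114 L.
For an ideal gas ΔU = nCvΔT with Cv = (5/2)R = 20.8 J/(mol·K).
ΔU = 4.79×20.8×(184−455) = -27000 J.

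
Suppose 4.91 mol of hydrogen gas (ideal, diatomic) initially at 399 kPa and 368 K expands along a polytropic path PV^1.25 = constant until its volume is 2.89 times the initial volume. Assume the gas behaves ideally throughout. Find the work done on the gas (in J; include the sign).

-14000 J

V₁ = nRT₁/P₁ = 4.91×8.314×368/399 = 37.7 L.
Polytropic n=1.25: T₂ = T₁(V₁/V₂)^(n−1) = 368×(0.346)^0.25 = 282 K; P₂ = P₁(V₁/V₂)^n = 106 kPa.
W = (P₁V₁−P₂V₂)/(n−1) = (399×37.7−106×109)/0.25 = 14000 J.
Work done on the gas = −W_by = -14000 J.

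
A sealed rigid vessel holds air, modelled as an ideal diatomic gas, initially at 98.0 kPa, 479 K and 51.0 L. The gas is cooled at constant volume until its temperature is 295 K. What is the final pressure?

Isochoric: V stays 51.0 L; P/T = const ⇒ T₂ = 295 K, P₂ = 60.4 kPa.

60.4 kPa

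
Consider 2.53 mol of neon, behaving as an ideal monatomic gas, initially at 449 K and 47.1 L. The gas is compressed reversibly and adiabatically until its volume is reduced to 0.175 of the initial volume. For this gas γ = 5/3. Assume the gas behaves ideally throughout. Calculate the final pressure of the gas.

P₁ = nRT₁/V₁ = 2.53×8.314×449/47.1 = 201 kPa.
Adiabatic: TV^(γ−1) = const ⇒ T₂ = 449×(5.71)^0.667 = 1440 K; PV^γ = const ⇒ P₂ = 3660 kPa.

3660 kPa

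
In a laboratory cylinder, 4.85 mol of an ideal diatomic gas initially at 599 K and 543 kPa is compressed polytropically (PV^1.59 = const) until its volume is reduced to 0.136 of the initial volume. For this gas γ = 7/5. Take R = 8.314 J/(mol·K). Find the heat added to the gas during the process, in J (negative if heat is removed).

43700 J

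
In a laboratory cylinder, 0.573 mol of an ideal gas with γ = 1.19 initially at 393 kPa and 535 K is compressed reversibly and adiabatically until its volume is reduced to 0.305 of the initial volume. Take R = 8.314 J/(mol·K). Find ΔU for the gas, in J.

V₁ = nRT₁/P₁ = 0.573×8.314×535/393 = 6.49 L.
Adiabatic: TV^(γ−1) = const ⇒ T₂ = 535×(3.28)^0.190 = 670 K; PV^γ = const ⇒ P₂ = 1610 kPa.
For an ideal gas ΔU = nCvΔT with Cv = R/(γ−1) = 43.8 J/(mol·K).
ΔU = 0.573×43.8×(670−535) = 3400 J.

3400 J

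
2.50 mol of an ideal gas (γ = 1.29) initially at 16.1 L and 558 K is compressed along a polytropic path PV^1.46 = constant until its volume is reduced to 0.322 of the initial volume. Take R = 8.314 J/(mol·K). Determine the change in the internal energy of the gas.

27400 J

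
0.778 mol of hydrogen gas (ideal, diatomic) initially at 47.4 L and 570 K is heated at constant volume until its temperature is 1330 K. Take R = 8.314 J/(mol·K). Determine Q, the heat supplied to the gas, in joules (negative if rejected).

P₁ = nRT₁/V₁ = 0.778×8.314×570/47.4 = 77.8 kPa.
Isochoric: V stays 47.4 L; P/T = const ⇒ T₂ = 1330 K, P₂ = 181 kPa.
W = 0 (no volume change).
ΔU = nCvΔT = 0.778×20.8×(1330−570) = 12300 J.
Q = ΔU = 12300 J.

12300 J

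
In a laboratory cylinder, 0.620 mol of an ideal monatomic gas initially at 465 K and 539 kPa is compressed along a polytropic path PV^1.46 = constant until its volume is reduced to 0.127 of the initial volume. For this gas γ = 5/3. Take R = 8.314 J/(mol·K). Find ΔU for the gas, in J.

V₁ = nRT₁/P₁ = 0.620×8.314×465/539 = 4.45 L.
Polytropic n=1.46: T₂ = T₁(V₁/V₂)^(n−1) = 465×(7.87)^0.46 = 1200 K; P₂ = P₁(V₁/V₂)^n = 11000 kPa.
For an ideal gas ΔU = nCvΔT with Cv = (3/2)R = 12.5 J/(mol·K).
ΔU = 0.620×12.5×(1200−465) = 5690 J.

5690 J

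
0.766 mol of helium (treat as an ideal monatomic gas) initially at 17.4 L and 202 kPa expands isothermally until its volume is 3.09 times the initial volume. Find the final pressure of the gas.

T₁ = P₁V₁/(nR) = 202×17.4/(0.766×8.314) = 552 K.
Isothermal: T stays 552 K; PV = const ⇒ V₂ = 53.8 L, P₂ = 65.4 kPa.

65.4 kPa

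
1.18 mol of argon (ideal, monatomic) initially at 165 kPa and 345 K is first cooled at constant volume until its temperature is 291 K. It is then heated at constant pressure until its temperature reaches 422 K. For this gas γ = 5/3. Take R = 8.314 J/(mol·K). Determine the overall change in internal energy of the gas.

V₁ = nRT₁/P₁ = 1.18×8.314×345/165 = 20.5 L.
Step 1 — Isochoric: V stays 20.5 L; P/T = const ⇒ T₂ = 291 K, P₂ = 139 kPa.
W = 0 (no volume change).
ΔU = nCvΔT = 1.18×12.5×(291−345) = -795 J.
Q = ΔU = -795 J.
State after step 1: P = 139 kPa, V = 20.5 L, T = 291 K.
Step 2 — Isobaric: P stays 139 kPa; V/T = const ⇒ T₂ = 422 K, V₂ = 29.7 L.
W = PΔV = 139×(29.7−20.5) kPa·L = 1290 J.
ΔU = nCvΔT = 1.18×12.5×(422−291) = 1930 J.
Q = ΔU + W = nCpΔT = 3210 J.
Net over both steps: W = 1290 J, Q = 2420 J, ΔU = 1130 J.

1130 J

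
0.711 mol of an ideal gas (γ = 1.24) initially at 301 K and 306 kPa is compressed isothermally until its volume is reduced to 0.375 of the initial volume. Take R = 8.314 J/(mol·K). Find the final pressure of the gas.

816 kPa

V₁ = nRT₁/P₁ = 0.711×8.314×301/306 = 5.81 L.
Isothermal: T stays 301 K; PV = const ⇒ V₂ = 2.18 L, P₂ = 816 kPa.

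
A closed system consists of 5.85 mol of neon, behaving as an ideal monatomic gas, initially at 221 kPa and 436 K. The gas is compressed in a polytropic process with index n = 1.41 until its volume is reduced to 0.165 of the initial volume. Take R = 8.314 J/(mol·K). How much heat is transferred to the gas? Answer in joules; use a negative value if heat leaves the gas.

V₁ = nRT₁/P₁ = 5.85×8.314×436/221 = 96.0 L.
Polytropic n=1.41: T₂ = T₁(V₁/V₂)^(n−1) = 436×(6.06)^0.41 = 913 K; P₂ = P₁(V₁/V₂)^n = 2800 kPa.
W = (P₁V₁−P₂V₂)/(n−1) = (221×96.0−2800×15.8)/0.41 = -56500 J.
ΔU = nCvΔT = 5.85×12.5×(913−436) = 34800 J.
Q = ΔU + W = -21800 J.

-21800 J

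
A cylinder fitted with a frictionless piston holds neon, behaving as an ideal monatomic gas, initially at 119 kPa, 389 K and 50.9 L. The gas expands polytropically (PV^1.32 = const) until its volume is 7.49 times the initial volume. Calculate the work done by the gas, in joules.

n = P₁V₁/(RT₁) = 119×50.9/(8.314×389) = 1.87 mol.
Polytropic n=1.32: T₂ = T₁(V₁/V₂)^(n−1) = 389×(0.134)^0.32 = 204 K; P₂ = P₁(V₁/V₂)^n = 8.34 kPa.
W = (P₁V₁−P₂V₂)/(n−1) = (119×50.9−8.34×381)/0.32 = 8990 J.

8990 J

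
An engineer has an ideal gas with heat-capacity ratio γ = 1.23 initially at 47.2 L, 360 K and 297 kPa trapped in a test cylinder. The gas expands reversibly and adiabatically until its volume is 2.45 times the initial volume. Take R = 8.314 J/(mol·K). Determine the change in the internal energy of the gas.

-11400 J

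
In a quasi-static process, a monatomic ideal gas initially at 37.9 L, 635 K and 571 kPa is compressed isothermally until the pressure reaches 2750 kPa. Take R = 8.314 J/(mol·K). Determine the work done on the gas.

34000 J

n = P₁V₁/(RT₁) = 571×37.9/(8.314×635) = 4.10 mol.
Isothermal: T stays 635 K; PV = const ⇒ V₂ = 7.87 L, P₂ = 2750 kPa.
W = nRT ln(V₂/V₁) = 4.10×8.314×635×ln(0.208) = -34000 J.
Work done on the gas = −W_by = 34000 J.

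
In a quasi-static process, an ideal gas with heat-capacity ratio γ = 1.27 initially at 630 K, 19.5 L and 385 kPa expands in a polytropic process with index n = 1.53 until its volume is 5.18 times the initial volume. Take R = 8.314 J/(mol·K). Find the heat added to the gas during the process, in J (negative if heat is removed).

-7940 J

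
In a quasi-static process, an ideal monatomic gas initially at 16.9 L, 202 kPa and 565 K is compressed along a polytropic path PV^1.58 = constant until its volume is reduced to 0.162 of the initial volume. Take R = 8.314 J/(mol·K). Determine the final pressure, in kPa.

Polytropic n=1.58: T₂ = T₁(V₁/V₂)^(n−1) = 565×(6.17)^0.58 = 1620 K; P₂ = P₁(V₁/V₂)^n = 3580 kPa.

3580 kPa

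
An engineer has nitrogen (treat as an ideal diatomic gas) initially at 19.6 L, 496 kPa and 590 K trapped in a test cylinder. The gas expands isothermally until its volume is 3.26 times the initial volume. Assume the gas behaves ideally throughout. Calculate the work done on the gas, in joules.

n = P₁V₁/(RT₁) = 496×19.6/(8.314×590) = 1.98 mol.
Isothermal: T stays 590 K; PV = const ⇒ V₂ = 63.9 L, P₂ = 152 kPa.
W = nRT ln(V₂/V₁) = 1.98×8.314×590×ln(3.26) = 11500 J.
Work done on the gas = −W_by = -11500 J.

-11500 J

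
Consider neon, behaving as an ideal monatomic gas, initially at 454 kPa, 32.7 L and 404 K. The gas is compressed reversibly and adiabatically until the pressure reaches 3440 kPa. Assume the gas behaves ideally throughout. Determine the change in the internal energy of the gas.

27800 J

n = P₁V₁/(RT₁) = 454×32.7/(8.314×404) = 4.42 mol.
Adiabatic: T₂/T₁ = (P₂/P₁)^((γ−1)/γ) ⇒ T₂ = 404×(7.58)^0.400 = 908 K; V₂ = 9.70 L.
For an ideal gas ΔU = nCvΔT with Cv = (3/2)R = 12.5 J/(mol·K).
ΔU = 4.42×12.5×(908−404) = 27800 J.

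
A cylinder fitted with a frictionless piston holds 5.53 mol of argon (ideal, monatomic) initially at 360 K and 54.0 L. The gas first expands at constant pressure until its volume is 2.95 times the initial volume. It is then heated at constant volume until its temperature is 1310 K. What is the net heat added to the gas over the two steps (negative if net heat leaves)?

P₁ = nRT₁/V₁ = 5.53×8.314×360/54.0 = 307 kPa.
Step 1 — Isobaric: P stays 307 kPa; V/T = const ⇒ T₂ = 1060 K, V₂ = 159 L.
W = PΔV = 307×(159−54.0) kPa·L = 32300 J.
ΔU = nCvΔT = 5.53×12.5×(1060−360) = 48400 J.
Q = ΔU + W = nCpΔT = 80700 J.
State after step 1: P = 307 kPa, V = 159 L, T = 1060 K.
Step 2 — Isochoric: V stays 159 L; P/T = const ⇒ T₂ = 1310 K, P₂ = 378 kPa.
W = 0 (no volume change).
ΔU = nCvΔT = 5.53×12.5×(1310−1060) = 17100 J.
Q = ΔU = 17100 J.
Net over both steps: W = 32300 J, Q = 97800 J, ΔU = 65500 J.

97800 J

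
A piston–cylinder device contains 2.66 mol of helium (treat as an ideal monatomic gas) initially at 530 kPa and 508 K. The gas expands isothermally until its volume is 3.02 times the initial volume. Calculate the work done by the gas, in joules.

12400 J

V₁ = nRT₁/P₁ = 2.66×8.314×508/530 = 21.2 L.
Isothermal: T stays 508 K; PV = const ⇒ V₂ = 64.0 L, P₂ = 175 kPa.
W = nRT ln(V₂/V₁) = 2.66×8.314×508×ln(3.02) = 12400 J.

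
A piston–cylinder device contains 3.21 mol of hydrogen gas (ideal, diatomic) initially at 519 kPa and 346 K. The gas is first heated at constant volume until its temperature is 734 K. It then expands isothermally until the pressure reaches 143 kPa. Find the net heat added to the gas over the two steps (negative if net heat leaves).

65900 J

V₁ = nRT₁/P₁ = 3.21×8.314×346/519 = 17.8 L.
Step 1 — Isochoric: V stays 17.8 L; P/T = const ⇒ T₂ = 734 K, P₂ = 1100 kPa.
W = 0 (no volume change).
ΔU = nCvΔT = 3.21×20.8×(734−346) = 25900 J.
Q = ΔU = 25900 J.
State after step 1: P = 1100 kPa, V = 17.8 L, T = 734 K.
Step 2 — Isothermal: T stays 734 K; PV = const ⇒ V₂ = 137 L, P₂ = 143 kPa.
ΔU = 0 (ideal gas, T constant).
W = nRT ln(V₂/V₁) = 3.21×8.314×734×ln(7.70) = 40000 J.
Q = ΔU + W = 40000 J.
Net over both steps: W = 40000 J, Q = 65900 J, ΔU = 25900 J.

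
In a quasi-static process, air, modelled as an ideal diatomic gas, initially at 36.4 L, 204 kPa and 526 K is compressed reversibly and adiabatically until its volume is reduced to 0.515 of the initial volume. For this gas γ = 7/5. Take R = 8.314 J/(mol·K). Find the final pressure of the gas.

Adiabatic: TV^(γ−1) = const ⇒ T₂ = 526×(1.94)^0.400 = 686 K; PV^γ = const ⇒ P₂ = 517 kPa.

517 kPa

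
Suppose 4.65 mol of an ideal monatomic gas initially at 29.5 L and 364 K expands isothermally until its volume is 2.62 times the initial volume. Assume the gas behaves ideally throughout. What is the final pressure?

P₁ = nRT₁/V₁ = 4.65×8.314×364/29.5 = 477 kPa.
Isothermal: T stays 364 K; PV = const ⇒ V₂ = 77.3 L, P₂ = 182 kPa.

182 kPa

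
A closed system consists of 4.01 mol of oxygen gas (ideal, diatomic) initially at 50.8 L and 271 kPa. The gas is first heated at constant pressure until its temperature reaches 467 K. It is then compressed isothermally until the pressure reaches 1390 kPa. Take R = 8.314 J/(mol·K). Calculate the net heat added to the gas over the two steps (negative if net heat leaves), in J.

T₁ = P₁V₁/(nR) = 271×50.8/(4.01×8.314) = 413 K.
Step 1 — Isobaric: P stays 271 kPa; V/T = const ⇒ T₂ = 467 K, V₂ = 57.5 L.
W = PΔV = 271×(57.5−50.8) kPa·L = 1800 J.
ΔU = nCvΔT = 4.01×20.8×(467−413) = 4510 J.
Q = ΔU + W = nCpΔT = 6310 J.
State after step 1: P = 271 kPa, V = 57.5 L, T = 467 K.
Step 2 — Isothermal: T stays 467 K; PV = const ⇒ V₂ = 11.2 L, P₂ = 1390 kPa.
ΔU = 0 (ideal gas, T constant).
W = nRT ln(V₂/V₁) = 4.01×8.314×467×ln(0.195) = -25500 J.
Q = ΔU + W = -25500 J.
Net over both steps: W = -23700 J, Q = -19100 J, ΔU = 4510 J.

-19100 J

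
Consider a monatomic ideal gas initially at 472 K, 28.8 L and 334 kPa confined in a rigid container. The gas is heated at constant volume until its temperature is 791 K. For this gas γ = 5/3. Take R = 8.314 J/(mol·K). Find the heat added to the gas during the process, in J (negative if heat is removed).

n = P₁V₁/(RT₁) = 334×28.8/(8.314×472) = 2.45 mol.
Isochoric: V stays 28.8 L; P/T = const ⇒ T₂ = 791 K, P₂ = 560 kPa.
W = 0 (no volume change).
ΔU = nCvΔT = 2.45×12.5×(791−472) = 9750 J.
Q = ΔU = 9750 J.

9750 J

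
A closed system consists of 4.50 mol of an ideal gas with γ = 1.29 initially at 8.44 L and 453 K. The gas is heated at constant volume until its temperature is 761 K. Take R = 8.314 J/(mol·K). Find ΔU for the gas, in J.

39700 J

P₁ = nRT₁/V₁ = 4.50×8.314×453/8.44 = 2010 kPa.
Isochoric: V stays 8.44 L; P/T = const ⇒ T₂ = 761 K, P₂ = 3370 kPa.
For an ideal gas ΔU = nCvΔT with Cv = R/(γ−1) = 28.7 J/(mol·K).
ΔU = 4.50×28.7×(761−453) = 39700 J.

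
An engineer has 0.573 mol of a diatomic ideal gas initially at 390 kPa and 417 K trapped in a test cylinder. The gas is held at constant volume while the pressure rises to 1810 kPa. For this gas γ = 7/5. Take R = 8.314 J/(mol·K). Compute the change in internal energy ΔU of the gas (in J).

V₁ = nRT₁/P₁ = 0.573×8.314×417/390 = 5.09 L.
Isochoric: V stays 5.09 L; P/T = const ⇒ T₂ = 1940 K, P₂ = 1810 kPa.
For an ideal gas ΔU = nCvΔT with Cv = (5/2)R = 20.8 J/(mol·K).
ΔU = 0.573×20.8×(1940−417) = 18100 J.

18100 J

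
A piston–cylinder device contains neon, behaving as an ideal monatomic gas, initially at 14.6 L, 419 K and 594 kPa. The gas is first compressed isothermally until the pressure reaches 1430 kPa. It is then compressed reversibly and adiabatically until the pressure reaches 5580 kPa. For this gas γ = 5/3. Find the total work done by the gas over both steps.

-17000 J

n = P₁V₁/(RT₁) = 594×14.6/(8.314×419) = 2.49 mol.
Step 1 — Isothermal: T stays 419 K; PV = const ⇒ V₂ = 6.06 L, P₂ = 1430 kPa.
ΔU = 0 (ideal gas, T constant).
W = nRT ln(V₂/V₁) = 2.49×8.314×419×ln(0.415) = -7620 J.
Q = ΔU + W = -7620 J.
State after step 1: P = 1430 kPa, V = 6.06 L, T = 419 K.
Step 2 — Adiabatic: T₂/T₁ = (P₂/P₁)^((γ−1)/γ) ⇒ T₂ = 419×(3.90)^0.400 = 722 K; V₂ = 2.68 L.
ΔU = nCvΔT = 2.49×12.5×(722−419) = 9420 J.
Q = 0 for an adiabatic process, so W = −ΔU = -9420 J.
Net over both steps: W = -17000 J, Q = -7620 J, ΔU = 9420 J.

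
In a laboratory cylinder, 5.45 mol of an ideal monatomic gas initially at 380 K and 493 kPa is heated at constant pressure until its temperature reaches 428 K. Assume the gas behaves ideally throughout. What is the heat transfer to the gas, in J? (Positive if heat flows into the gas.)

V₁ = nRT₁/P₁ = 5.45×8.314×380/493 = 34.9 L.
Isobaric: P stays 493 kPa; V/T = const ⇒ T₂ = 428 K, V₂ = 39.3 L.
W = PΔV = 493×(39.3−34.9) kPa·L = 2170 J.
ΔU = nCvΔT = 5.45×12.5×(428−380) = 3260 J.
Q = ΔU + W = nCpΔT = 5440 J.

5440 J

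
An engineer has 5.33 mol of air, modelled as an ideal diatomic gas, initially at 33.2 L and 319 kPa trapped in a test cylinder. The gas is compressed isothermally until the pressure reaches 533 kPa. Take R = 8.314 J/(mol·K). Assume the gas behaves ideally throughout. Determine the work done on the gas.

T₁ = P₁V₁/(nR) = 319×33.2/(5.33×8.314) = 239 K.
Isothermal: T stays 239 K; PV = const ⇒ V₂ = 19.9 L, P₂ = 533 kPa.
W = nRT ln(V₂/V₁) = 5.33×8.314×239×ln(0.598) = -5440 J.
Work done on the gas = −W_by = 5440 J.

5440 J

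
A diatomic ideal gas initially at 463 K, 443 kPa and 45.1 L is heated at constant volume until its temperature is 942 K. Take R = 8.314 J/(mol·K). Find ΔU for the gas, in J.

n = P₁V₁/(RT₁) = 443×45.1/(8.314×463) = 5.19 mol.
Isochoric: V stays 45.1 L; P/T = const ⇒ T₂ = 942 K, P₂ = 901 kPa.
For an ideal gas ΔU = nCvΔT with Cv = (5/2)R = 20.8 J/(mol·K).
ΔU = 5.19×20.8×(942−463) = 51700 J.

51700 J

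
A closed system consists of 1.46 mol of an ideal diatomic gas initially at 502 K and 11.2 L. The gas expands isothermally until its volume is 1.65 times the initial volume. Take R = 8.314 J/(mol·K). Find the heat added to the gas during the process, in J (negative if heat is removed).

3050 J

P₁ = nRT₁/V₁ = 1.46×8.314×502/11.2 = 544 kPa.
Isothermal: T stays 502 K; PV = const ⇒ V₂ = 18.5 L, P₂ = 330 kPa.
ΔU = 0 (ideal gas, T constant).
W = nRT ln(V₂/V₁) = 1.46×8.314×502×ln(1.65) = 3050 J.
Q = ΔU + W = 3050 J.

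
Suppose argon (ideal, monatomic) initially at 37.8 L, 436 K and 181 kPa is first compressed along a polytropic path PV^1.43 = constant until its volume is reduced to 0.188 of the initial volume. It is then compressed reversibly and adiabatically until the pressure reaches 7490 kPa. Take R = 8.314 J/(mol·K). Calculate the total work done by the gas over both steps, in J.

-31600 J

n = P₁V₁/(RT₁) = 181×37.8/(8.314×436) = 1.89 mol.
Step 1 — Polytropic n=1.43: T₂ = T₁(V₁/V₂)^(n−1) = 436×(5.32)^0.43 = 895 K; P₂ = P₁(V₁/V₂)^n = 1980 kPa.
W = (P₁V₁−P₂V₂)/(n−1) = (181×37.8−1980×7.11)/0.43 = -16700 J.
ΔU = nCvΔT = 1.89×12.5×(895−436) = 10800 J.
Q = ΔU + W = -5940 J.
State after step 1: P = 1980 kPa, V = 7.11 L, T = 895 K.
Step 2 — Adiabatic: T₂/T₁ = (P₂/P₁)^((γ−1)/γ) ⇒ T₂ = 895×(3.79)^0.400 = 1520 K; V₂ = 3.19 L.
ΔU = nCvΔT = 1.89×12.5×(1520−895) = 14800 J.
Q = 0 for an adiabatic process, so W = −ΔU = -14800 J.
Net over both steps: W = -31600 J, Q = -5940 J, ΔU = 25600 J.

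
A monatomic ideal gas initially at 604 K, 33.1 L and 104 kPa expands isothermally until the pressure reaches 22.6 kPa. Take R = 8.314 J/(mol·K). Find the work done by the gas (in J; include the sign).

5250 J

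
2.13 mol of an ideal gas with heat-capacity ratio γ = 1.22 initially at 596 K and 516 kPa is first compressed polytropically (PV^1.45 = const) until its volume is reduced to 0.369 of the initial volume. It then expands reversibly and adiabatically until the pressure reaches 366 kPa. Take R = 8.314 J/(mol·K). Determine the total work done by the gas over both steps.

7440 J

V₁ = nRT₁/P₁ = 2.13×8.314×596/516 = 20.5 L.
Step 1 — Polytropic n=1.45: T₂ = T₁(V₁/V₂)^(n−1) = 596×(2.71)^0.45 = 933 K; P₂ = P₁(V₁/V₂)^n = 2190 kPa.
W = (P₁V₁−P₂V₂)/(n−1) = (516×20.5−2190×7.55)/0.45 = -13300 J.
ΔU = nCvΔT = 2.13×37.8×(933−596) = 27200 J.
Q = ΔU + W = 13900 J.
State after step 1: P = 2190 kPa, V = 7.55 L, T = 933 K.
Step 2 — Adiabatic: T₂/T₁ = (P₂/P₁)^((γ−1)/γ) ⇒ T₂ = 933×(0.167)^0.180 = 676 K; V₂ = 32.7 L.
ΔU = nCvΔT = 2.13×37.8×(676−933) = -20700 J.
Q = 0 for an adiabatic process, so W = −ΔU = 20700 J.
Net over both steps: W = 7440 J, Q = 13900 J, ΔU = 6440 J.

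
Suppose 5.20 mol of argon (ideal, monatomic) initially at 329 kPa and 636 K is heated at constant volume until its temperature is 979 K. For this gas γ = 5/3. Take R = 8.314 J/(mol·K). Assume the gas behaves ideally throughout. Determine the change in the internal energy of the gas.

V₁ = nRT₁/P₁ = 5.20×8.314×636/329 = 83.6 L.
Isochoric: V stays 83.6 L; P/T = const ⇒ T₂ = 979 K, P₂ = 506 kPa.
For an ideal gas ΔU = nCvΔT with Cv = (3/2)R = 12.5 J/(mol·K).
ΔU = 5.20×12.5×(979−636) = 22200 J.

22200 J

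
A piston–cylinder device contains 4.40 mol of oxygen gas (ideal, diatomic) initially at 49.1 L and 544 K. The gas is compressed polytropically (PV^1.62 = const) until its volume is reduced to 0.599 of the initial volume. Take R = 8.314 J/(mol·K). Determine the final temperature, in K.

P₁ = nRT₁/V₁ = 4.40×8.314×544/49.1 = 405 kPa.
Polytropic n=1.62: T₂ = T₁(V₁/V₂)^(n−1) = 544×(1.67)^0.62 = 747 K; P₂ = P₁(V₁/V₂)^n = 930 kPa.

747 K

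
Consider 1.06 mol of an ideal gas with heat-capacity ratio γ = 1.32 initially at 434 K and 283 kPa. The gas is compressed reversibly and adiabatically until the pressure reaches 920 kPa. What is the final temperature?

578 K

V₁ = nRT₁/P₁ = 1.06×8.314×434/283 = 13.5 L.
Adiabatic: T₂/T₁ = (P₂/P₁)^((γ−1)/γ) ⇒ T₂ = 434×(3.25)^0.242 = 578 K; V₂ = 5.53 L.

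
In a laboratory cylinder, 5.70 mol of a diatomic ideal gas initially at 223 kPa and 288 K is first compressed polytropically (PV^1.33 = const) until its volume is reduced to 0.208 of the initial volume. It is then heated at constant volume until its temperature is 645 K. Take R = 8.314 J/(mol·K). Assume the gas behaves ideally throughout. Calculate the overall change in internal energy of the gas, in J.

42300 J

V₁ = nRT₁/P₁ = 5.70×8.314×288/223 = 61.2 L.
Step 1 — Polytropic n=1.33: T₂ = T₁(V₁/V₂)^(n−1) = 288×(4.81)^0.33 = 484 K; P₂ = P₁(V₁/V₂)^n = 1800 kPa.
W = (P₁V₁−P₂V₂)/(n−1) = (223×61.2−1800×12.7)/0.33 = -28100 J.
ΔU = nCvΔT = 5.70×20.8×(484−288) = 23200 J.
Q = ΔU + W = -4910 J.
State after step 1: P = 1800 kPa, V = 12.7 L, T = 484 K.
Step 2 — Isochoric: V stays 12.7 L; P/T = const ⇒ T₂ = 645 K, P₂ = 2400 kPa.
W = 0 (no volume change).
ΔU = nCvΔT = 5.70×20.8×(645−484) = 19100 J.
Q = ΔU = 19100 J.
Net over both steps: W = -28100 J, Q = 14200 J, ΔU = 42300 J.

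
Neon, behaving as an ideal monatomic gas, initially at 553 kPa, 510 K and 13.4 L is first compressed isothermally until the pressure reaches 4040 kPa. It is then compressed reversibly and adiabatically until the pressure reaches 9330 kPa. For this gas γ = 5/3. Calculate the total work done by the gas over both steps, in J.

n = P₁V₁/(RT₁) = 553×13.4/(8.314×510) = 1.75 mol.
Step 1 — Isothermal: T stays 510 K; PV = const ⇒ V₂ = 1.83 L, P₂ = 4040 kPa.
ΔU = 0 (ideal gas, T constant).
W = nRT ln(V₂/V₁) = 1.75×8.314×510×ln(0.137) = -14700 J.
Q = ΔU + W = -14700 J.
State after step 1: P = 4040 kPa, V = 1.83 L, T = 510 K.
Step 2 — Adiabatic: T₂/T₁ = (P₂/P₁)^((γ−1)/γ) ⇒ T₂ = 510×(2.31)^0.400 = 713 K; V₂ = 1.11 L.
ΔU = nCvΔT = 1.75×12.5×(713−510) = 4420 J.
Q = 0 for an adiabatic process, so W = −ΔU = -4420 J.
Net over both steps: W = -19200 J, Q = -14700 J, ΔU = 4420 J.

-19200 J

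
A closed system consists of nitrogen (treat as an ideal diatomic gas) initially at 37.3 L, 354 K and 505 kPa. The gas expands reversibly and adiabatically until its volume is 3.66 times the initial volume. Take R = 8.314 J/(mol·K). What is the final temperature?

211 K

Adiabatic: TV^(γ−1) = const ⇒ T₂ = 354×(0.273)^0.400 = 211 K; PV^γ = const ⇒ P₂ = 82.1 kPa.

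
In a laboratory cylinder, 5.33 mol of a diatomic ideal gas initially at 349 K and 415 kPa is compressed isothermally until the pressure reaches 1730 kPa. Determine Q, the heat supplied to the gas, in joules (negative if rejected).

V₁ = nRT₁/P₁ = 5.33×8.314×349/415 = 37.3 L.
Isothermal: T stays 349 K; PV = const ⇒ V₂ = 8.94 L, P₂ = 1730 kPa.
ΔU = 0 (ideal gas, T constant).
W = nRT ln(V₂/V₁) = 5.33×8.314×349×ln(0.240) = -22100 J.
Q = ΔU + W = -22100 J.

-22100 J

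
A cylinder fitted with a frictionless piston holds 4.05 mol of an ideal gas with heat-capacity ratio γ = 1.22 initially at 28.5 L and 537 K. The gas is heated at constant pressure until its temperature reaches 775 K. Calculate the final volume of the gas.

41.1 L

P₁ = nRT₁/V₁ = 4.05×8.314×537/28.5 = 634 kPa.
Isobaric: P stays 634 kPa; V/T = const ⇒ T₂ = 775 K, V₂ = 41.1 L.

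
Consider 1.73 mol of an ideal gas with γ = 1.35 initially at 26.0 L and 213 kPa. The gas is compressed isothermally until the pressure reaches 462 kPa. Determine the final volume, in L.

T₁ = P₁V₁/(nR) = 213×26.0/(1.73×8.314) = 385 K.
Isothermal: T stays 385 K; PV = const ⇒ V₂ = 12.0 L, P₂ = 462 kPa.

12.0 L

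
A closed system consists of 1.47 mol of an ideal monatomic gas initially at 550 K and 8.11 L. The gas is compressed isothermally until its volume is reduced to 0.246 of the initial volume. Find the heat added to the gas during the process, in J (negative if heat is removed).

-9430 J

P₁ = nRT₁/V₁ = 1.47×8.314×550/8.11 = 829 kPa.
Isothermal: T stays 550 K; PV = const ⇒ V₂ = 2.00 L, P₂ = 3370 kPa.
ΔU = 0 (ideal gas, T constant).
W = nRT ln(V₂/V₁) = 1.47×8.314×550×ln(0.246) = -9430 J.
Q = ΔU + W = -9430 J.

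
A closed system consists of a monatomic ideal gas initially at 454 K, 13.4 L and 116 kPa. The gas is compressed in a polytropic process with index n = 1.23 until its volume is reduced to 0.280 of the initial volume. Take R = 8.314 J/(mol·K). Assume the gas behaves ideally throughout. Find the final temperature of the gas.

Polytropic n=1.23: T₂ = T₁(V₁/V₂)^(n−1) = 454×(3.57)^0.23 = 608 K; P₂ = P₁(V₁/V₂)^n = 555 kPa.

608 K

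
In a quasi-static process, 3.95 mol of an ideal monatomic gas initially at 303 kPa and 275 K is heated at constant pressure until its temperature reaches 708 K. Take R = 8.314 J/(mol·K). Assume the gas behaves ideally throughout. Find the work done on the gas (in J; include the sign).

-14200 J

V₁ = nRT₁/P₁ = 3.95×8.314×275/303 = 29.8 L.
Isobaric: P stays 303 kPa; V/T = const ⇒ T₂ = 708 K, V₂ = 76.7 L.
W = PΔV = 303×(76.7−29.8) kPa·L = 14200 J.
Work done on the gas = −W_by = -14200 J.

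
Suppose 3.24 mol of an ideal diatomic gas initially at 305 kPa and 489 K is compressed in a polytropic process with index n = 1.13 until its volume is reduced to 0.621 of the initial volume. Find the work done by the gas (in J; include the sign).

-6470 J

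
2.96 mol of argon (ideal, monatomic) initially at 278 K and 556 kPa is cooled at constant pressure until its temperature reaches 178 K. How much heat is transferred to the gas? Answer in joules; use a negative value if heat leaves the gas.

-6150 J

V₁ = nRT₁/P₁ = 2.96×8.314×278/556 = 12.3 L.
Isobaric: P stays 556 kPa; V/T = const ⇒ T₂ = 178 K, V₂ = 7.88 L.
W = PΔV = 556×(7.88−12.3) kPa·L = -2460 J.
ΔU = nCvΔT = 2.96×12.5×(178−278) = -3690 J.
Q = ΔU + W = nCpΔT = -6150 J.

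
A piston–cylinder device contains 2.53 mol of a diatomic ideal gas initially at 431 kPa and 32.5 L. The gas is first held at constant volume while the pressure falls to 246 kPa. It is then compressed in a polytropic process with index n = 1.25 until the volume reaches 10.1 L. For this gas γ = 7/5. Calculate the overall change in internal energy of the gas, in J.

T₁ = P₁V₁/(nR) = 431×32.5/(2.53×8.314) = 666 K.
Step 1 — Isochoric: V stays 32.5 L; P/T = const ⇒ T₂ = 380 K, P₂ = 246 kPa.
W = 0 (no volume change).
ΔU = nCvΔT = 2.53×20.8×(380−666) = -15000 J.
Q = ΔU = -15000 J.
State after step 1: P = 246 kPa, V = 32.5 L, T = 380 K.
Step 2 — Polytropic n=1.25: T₂ = T₁(V₁/V₂)^(n−1) = 380×(3.22)^0.25 = 509 K; P₂ = P₁(V₁/V₂)^n = 1060 kPa.
W = (P₁V₁−P₂V₂)/(n−1) = (246×32.5−1060×10.1)/0.25 = -10900 J.
ΔU = nCvΔT = 2.53×20.8×(509−380) = 6780 J.
Q = ΔU + W = -4070 J.
Net over both steps: W = -10900 J, Q = -19100 J, ΔU = -8250 J.

-8250 J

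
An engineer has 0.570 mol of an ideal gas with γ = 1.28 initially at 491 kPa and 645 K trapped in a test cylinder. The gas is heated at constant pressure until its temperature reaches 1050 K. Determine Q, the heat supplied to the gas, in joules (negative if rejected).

8770 J

V₁ = nRT₁/P₁ = 0.570×8.314×645/491 = 6.23 L.
Isobaric: P stays 491 kPa; V/T = const ⇒ T₂ = 1050 K, V₂ = 10.1 L.
W = PΔV = 491×(10.1−6.23) kPa·L = 1920 J.
ΔU = nCvΔT = 0.570×29.7×(1050−645) = 6850 J.
Q = ΔU + W = nCpΔT = 8770 J.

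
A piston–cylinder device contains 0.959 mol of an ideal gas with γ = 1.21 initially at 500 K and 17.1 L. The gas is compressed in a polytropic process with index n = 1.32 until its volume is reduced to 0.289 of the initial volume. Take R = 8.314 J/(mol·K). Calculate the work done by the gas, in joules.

-6080 J

P₁ = nRT₁/V₁ = 0.959×8.314×500/17.1 = 233 kPa.
Polytropic n=1.32: T₂ = T₁(V₁/V₂)^(n−1) = 500×(3.46)^0.32 = 744 K; P₂ = P₁(V₁/V₂)^n = 1200 kPa.
W = (P₁V₁−P₂V₂)/(n−1) = (233×17.1−1200×4.94)/0.32 = -6080 J.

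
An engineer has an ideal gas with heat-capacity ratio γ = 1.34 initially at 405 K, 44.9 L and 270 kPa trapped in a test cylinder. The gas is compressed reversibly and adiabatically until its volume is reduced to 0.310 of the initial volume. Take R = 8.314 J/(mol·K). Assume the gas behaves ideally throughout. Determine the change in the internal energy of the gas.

n = P₁V₁/(RT₁) = 270×44.9/(8.314×405) = 3.60 mol.
Adiabatic: TV^(γ−1) = const ⇒ T₂ = 405×(3.23)^0.340 = 603 K; PV^γ = const ⇒ P₂ = 1300 kPa.
For an ideal gas ΔU = nCvΔT with Cv = R/(γ−1) = 24.5 J/(mol·K).
ΔU = 3.60×24.5×(603−405) = 17400 J.

17400 J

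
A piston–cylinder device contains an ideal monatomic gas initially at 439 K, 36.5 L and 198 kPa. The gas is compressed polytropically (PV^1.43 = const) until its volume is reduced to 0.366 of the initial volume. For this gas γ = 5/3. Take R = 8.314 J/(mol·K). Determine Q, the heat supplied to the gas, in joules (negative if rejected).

-3230 J

n = P₁V₁/(RT₁) = 198×36.5/(8.314×439) = 1.98 mol.
Polytropic n=1.43: T₂ = T₁(V₁/V₂)^(n−1) = 439×(2.73)^0.43 = 676 K; P₂ = P₁(V₁/V₂)^n = 833 kPa.
W = (P₁V₁−P₂V₂)/(n−1) = (198×36.5−833×13.4)/0.43 = -9090 J.
ΔU = nCvΔT = 1.98×12.5×(676−439) = 5860 J.
Q = ΔU + W = -3230 J.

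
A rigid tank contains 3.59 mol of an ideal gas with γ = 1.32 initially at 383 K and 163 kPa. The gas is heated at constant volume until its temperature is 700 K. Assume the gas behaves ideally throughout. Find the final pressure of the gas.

V₁ = nRT₁/P₁ = 3.59×8.314×383/163 = 70.1 L.
Isochoric: V stays 70.1 L; P/T = const ⇒ T₂ = 700 K, P₂ = 298 kPa.

298 kPa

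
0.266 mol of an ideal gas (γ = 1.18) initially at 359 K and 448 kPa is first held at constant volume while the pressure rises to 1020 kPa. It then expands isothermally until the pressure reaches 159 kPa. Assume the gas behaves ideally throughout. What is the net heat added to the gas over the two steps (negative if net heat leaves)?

8990 J

V₁ = nRT₁/P₁ = 0.266×8.314×359/448 = 1.77 L.
Step 1 — Isochoric: V stays 1.77 L; P/T = const ⇒ T₂ = 817 K, P₂ = 1020 kPa.
W = 0 (no volume change).
ΔU = nCvΔT = 0.266×46.2×(817−359) = 5630 J.
Q = ΔU = 5630 J.
State after step 1: P = 1020 kPa, V = 1.77 L, T = 817 K.
Step 2 — Isothermal: T stays 817 K; PV = const ⇒ V₂ = 11.4 L, P₂ = 159 kPa.
ΔU = 0 (ideal gas, T constant).
W = nRT ln(V₂/V₁) = 0.266×8.314×817×ln(6.42) = 3360 J.
Q = ΔU + W = 3360 J.
Net over both steps: W = 3360 J, Q = 8990 J, ΔU = 5630 J.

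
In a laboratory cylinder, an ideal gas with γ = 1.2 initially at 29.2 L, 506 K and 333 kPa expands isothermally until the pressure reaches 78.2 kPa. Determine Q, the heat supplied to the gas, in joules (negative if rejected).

14100 J

n = P₁V₁/(RT₁) = 333×29.2/(8.314×506) = 2.31 mol.
Isothermal: T stays 506 K; PV = const ⇒ V₂ = 124 L, P₂ = 78.2 kPa.
ΔU = 0 (ideal gas, T constant).
W = nRT ln(V₂/V₁) = 2.31×8.314×506×ln(4.26) = 14100 J.
Q = ΔU + W = 14100 J.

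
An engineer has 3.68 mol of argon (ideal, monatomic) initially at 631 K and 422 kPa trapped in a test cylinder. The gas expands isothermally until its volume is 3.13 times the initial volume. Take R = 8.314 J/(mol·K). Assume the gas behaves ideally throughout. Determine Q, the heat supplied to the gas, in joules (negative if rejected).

22000 J

V₁ = nRT₁/P₁ = 3.68×8.314×631/422 = 45.7 L.
Isothermal: T stays 631 K; PV = const ⇒ V₂ = 143 L, P₂ = 135 kPa.
ΔU = 0 (ideal gas, T constant).
W = nRT ln(V₂/V₁) = 3.68×8.314×631×ln(3.13) = 22000 J.
Q = ΔU + W = 22000 J.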